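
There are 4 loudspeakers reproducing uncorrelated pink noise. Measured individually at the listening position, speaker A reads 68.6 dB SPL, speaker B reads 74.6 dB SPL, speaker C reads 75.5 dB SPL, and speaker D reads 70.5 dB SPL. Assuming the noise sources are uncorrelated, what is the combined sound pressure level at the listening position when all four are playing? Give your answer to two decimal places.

Incoherent sources sum as intensities:
L_total = 10·log₁₀(10^(68.6/10) + 10^(74.6/10) + 10^(75.5/10) + 10^(70.5/10)) = 10·log₁₀(82790000) = 79.18 dB SPL.

79.18 dB SPL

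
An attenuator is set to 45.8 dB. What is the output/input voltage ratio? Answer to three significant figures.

0.00513

Voltage ratio = 10^(dB/20).
10^(-45.8/20) = 10^(-2.290) = 0.00513.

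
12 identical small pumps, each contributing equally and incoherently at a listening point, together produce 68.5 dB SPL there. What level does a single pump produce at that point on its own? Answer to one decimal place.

12 equal incoherent sources add 10·log₁₀(12) = 10.79 dB over one source.
L_one = 68.5 − 10.79 = 57.7 dB SPL.

57.7 dB SPL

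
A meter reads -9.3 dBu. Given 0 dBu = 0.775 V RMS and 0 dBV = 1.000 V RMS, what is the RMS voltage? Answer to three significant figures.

V = 0.775 V × 10^(-9.3/20).
= 0.775 × 0.3428 = 0.266 V.

0.266 V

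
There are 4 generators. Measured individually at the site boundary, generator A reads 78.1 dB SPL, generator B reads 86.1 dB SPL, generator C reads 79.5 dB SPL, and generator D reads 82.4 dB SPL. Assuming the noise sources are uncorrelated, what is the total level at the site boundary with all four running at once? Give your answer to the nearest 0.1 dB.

88.7 dB SPL

Incoherent sources sum as intensities:
L_total = 10·log₁₀(10^(78.1/10) + 10^(86.1/10) + 10^(79.5/10) + 10^(82.4/10)) = 10·log₁₀(734900000) = 88.7 dB SPL.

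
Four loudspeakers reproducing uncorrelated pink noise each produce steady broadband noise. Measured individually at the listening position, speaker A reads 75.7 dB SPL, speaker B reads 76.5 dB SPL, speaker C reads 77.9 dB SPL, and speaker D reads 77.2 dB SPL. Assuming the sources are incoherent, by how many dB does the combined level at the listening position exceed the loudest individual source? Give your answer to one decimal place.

Add the sources as powers (linear), then convert back to dB:
L_total = 10·log₁₀(10^(75.7/10) + 10^(76.5/10) + 10^(77.9/10) + 10^(77.2/10)) = 82.92 dB SPL.
Excess over the loudest (77.9 dB): 82.92 − 77.9 = 5.0 dB.

5.0 dB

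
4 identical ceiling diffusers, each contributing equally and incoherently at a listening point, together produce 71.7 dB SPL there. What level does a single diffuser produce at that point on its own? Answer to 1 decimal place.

4 equal incoherent sources add 10·log₁₀(4) = 6.02 dB over one source.
L_one = 71.7 − 6.02 = 65.7 dB SPL.

65.7 dB SPL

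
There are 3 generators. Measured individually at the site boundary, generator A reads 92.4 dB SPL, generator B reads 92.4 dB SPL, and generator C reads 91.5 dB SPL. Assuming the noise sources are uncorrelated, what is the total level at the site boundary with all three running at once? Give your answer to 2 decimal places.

96.89 dB SPL

Incoherent sources sum as intensities:
L_total = 10·log₁₀(10^(92.4/10) + 10^(92.4/10) + 10^(91.5/10)) = 10·log₁₀(4888000000) = 96.89 dB SPL.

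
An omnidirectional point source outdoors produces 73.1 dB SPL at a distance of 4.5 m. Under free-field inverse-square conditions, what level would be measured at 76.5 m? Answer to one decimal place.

Free-field point source: level drops by 20·log₁₀ of the distance ratio.
ΔL = −20·log₁₀(76.5/4.5) = -24.61 dB, so L₂ = 73.1 + (-24.61) = 48.5 dB SPL.

48.5 dB SPL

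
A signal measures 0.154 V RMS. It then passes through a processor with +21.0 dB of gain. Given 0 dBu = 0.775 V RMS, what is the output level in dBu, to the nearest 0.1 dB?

Input level: 20·log₁₀(0.154/0.775) = -14.04 dBu.
Output: -14.04 + 21.0 = +7.0 dBu.

+7.0 dBu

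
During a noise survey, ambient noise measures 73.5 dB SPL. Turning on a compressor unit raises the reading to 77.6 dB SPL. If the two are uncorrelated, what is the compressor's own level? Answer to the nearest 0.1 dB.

75.5 dB SPL

Background correction is a power subtraction:
L_src = 10·log₁₀(10^(77.6/10) − 10^(73.5/10)) = 10·log₁₀(35160000) = 75.5 dB SPL.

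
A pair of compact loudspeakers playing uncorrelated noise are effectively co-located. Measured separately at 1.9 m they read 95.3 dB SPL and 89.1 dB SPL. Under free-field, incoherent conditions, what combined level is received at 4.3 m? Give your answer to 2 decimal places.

89.14 dB SPL

Combined at 1.9 m: 10·log₁₀(10^(95.3/10)+10^(89.1/10)) = 96.234 dB SPL.
Then apply −20·log₁₀(4.3/1.9) = -7.094 dB → 89.14 dB SPL.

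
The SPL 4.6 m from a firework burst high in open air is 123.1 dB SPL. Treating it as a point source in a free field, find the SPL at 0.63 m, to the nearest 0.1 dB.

140.4 dB SPL

Free-field point source: level drops by 20·log₁₀ of the distance ratio.
ΔL = −20·log₁₀(0.63/4.6) = 17.27 dB, so L₂ = 123.1 + (17.27) = 140.4 dB SPL.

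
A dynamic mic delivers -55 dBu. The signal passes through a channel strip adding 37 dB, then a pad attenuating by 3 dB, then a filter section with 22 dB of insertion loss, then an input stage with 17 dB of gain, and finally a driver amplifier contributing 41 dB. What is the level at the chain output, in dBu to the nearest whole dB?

+15 dBu

In dB, series stages simply add:
-55 + 37 − 3 − 22 + 17 + 41 = +15 dBu.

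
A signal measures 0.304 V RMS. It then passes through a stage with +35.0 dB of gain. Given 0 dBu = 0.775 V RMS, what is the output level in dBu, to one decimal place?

Input level: 20·log₁₀(0.304/0.775) = -8.13 dBu.
Output: -8.13 + 35.0 = +26.9 dBu.

+26.9 dBu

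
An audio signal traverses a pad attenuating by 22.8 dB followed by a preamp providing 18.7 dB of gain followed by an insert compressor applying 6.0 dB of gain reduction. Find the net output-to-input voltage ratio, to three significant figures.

Net gain = (−22.8) + 18.7 + (−6.0) = -10.1 dB.
Voltage ratio = 10^(-10.1/20) = 0.313.

0.313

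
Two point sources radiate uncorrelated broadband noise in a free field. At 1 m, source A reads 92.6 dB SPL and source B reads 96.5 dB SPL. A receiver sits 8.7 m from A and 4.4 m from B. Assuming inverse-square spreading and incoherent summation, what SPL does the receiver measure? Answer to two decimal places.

84.06 dB SPL

At the listener: L_A = 92.6 − 20·log₁₀(8.7) = 73.810 dB; L_B = 96.5 − 20·log₁₀(4.4) = 83.631 dB.
Combined: 10·log₁₀(10^(73.810/10)+10^(83.631/10)) = 84.06 dB SPL.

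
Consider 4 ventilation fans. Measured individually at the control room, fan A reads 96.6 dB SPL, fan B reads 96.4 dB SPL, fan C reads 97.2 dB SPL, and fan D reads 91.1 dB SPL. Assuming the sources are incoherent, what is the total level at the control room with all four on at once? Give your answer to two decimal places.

101.90 dB SPL

Uncorrelated sources add in intensity (power), not in dB.
L_total = 10·log₁₀(10^(96.6/10) + 10^(96.4/10) + 10^(97.2/10) + 10^(91.1/10)) = 10·log₁₀(15472000000) = 101.90 dB SPL.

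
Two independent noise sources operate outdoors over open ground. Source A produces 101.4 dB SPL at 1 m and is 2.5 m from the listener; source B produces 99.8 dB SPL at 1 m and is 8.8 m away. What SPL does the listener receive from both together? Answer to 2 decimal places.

93.68 dB SPL

At the listener: L_A = 101.4 − 20·log₁₀(2.5) = 93.441 dB; L_B = 99.8 − 20·log₁₀(8.8) = 80.910 dB.
Combined: 10·log₁₀(10^(93.441/10)+10^(80.910/10)) = 93.68 dB SPL.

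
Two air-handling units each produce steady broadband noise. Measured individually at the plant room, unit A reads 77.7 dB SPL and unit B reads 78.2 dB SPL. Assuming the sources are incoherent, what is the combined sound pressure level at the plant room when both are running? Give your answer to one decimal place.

Incoherent sources sum as intensities:
L_total = 10·log₁₀(10^(77.7/10) + 10^(78.2/10)) = 10·log₁₀(125000000) = 81.0 dB SPL.

81.0 dB SPL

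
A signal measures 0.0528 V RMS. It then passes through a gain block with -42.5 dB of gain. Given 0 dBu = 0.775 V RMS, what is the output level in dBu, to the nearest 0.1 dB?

-65.8 dBu

Input level: 20·log₁₀(0.0528/0.775) = -23.33 dBu.
Output: -23.33 − 42.5 = -65.8 dBu.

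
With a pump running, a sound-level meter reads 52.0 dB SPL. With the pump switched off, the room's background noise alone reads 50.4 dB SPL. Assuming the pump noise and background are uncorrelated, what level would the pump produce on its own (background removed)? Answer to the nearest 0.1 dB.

Background correction is a power subtraction:
L_src = 10·log₁₀(10^(52.0/10) − 10^(50.4/10)) = 10·log₁₀(48840) = 46.9 dB SPL.

46.9 dB SPL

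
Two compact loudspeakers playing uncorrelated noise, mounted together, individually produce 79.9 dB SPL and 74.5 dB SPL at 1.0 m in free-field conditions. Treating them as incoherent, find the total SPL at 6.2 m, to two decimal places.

Combined at 1.0 m: 10·log₁₀(10^(79.9/10)+10^(74.5/10)) = 81.001 dB SPL.
Then apply −20·log₁₀(6.2/1.0) = -15.848 dB → 65.15 dB SPL.

65.15 dB SPL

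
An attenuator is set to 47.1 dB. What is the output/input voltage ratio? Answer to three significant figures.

0.00442

Voltage ratio = 10^(dB/20).
10^(-47.1/20) = 10^(-2.355) = 0.00442.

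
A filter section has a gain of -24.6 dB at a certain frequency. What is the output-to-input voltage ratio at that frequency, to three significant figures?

Voltage ratio = 10^(dB/20).
10^(-24.6/20) = 10^(-1.230) = 0.0589.

0.0589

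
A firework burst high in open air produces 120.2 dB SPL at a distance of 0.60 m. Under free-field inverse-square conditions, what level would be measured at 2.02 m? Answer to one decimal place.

Free-field point source: level drops by 20·log₁₀ of the distance ratio.
ΔL = −20·log₁₀(2.02/0.60) = -10.54 dB, so L₂ = 120.2 + (-10.54) = 109.7 dB SPL.

109.7 dB SPL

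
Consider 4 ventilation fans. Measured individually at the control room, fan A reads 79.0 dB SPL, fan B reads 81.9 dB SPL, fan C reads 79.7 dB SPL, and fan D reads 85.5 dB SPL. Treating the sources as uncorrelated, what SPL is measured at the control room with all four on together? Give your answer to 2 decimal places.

Uncorrelated sources add in intensity (power), not in dB.
L_total = 10·log₁₀(10^(79.0/10) + 10^(81.9/10) + 10^(79.7/10) + 10^(85.5/10)) = 10·log₁₀(682500000) = 88.34 dB SPL.

88.34 dB SPL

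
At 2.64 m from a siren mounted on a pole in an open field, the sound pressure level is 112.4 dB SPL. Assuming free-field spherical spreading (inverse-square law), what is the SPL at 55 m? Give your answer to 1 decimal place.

For a point source in a free field, ΔL = −20·log₁₀(d₂/d₁).
ΔL = −20·log₁₀(55/2.64) = -26.38 dB, so L₂ = 112.4 + (-26.38) = 86.0 dB SPL.

86.0 dB SPL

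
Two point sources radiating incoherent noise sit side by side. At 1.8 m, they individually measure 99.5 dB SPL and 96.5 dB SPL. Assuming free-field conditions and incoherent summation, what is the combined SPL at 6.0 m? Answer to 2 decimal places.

90.81 dB SPL

Combined at 1.8 m: 10·log₁₀(10^(99.5/10)+10^(96.5/10)) = 101.264 dB SPL.
Then apply −20·log₁₀(6.0/1.8) = -10.458 dB → 90.81 dB SPL.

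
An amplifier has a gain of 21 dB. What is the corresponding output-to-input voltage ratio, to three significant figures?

Voltage ratio = 10^(dB/20).
10^(21/20) = 10^(1.050) = 11.2.

11.2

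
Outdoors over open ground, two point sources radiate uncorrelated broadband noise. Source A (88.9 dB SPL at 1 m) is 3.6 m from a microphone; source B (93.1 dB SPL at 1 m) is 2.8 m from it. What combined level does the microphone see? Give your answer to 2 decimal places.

At the listener: L_A = 88.9 − 20·log₁₀(3.6) = 77.774 dB; L_B = 93.1 − 20·log₁₀(2.8) = 84.157 dB.
Combined: 10·log₁₀(10^(77.774/10)+10^(84.157/10)) = 85.06 dB SPL.

85.06 dB SPL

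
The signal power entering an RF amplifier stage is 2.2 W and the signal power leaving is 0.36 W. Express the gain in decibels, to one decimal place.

Power ratio → dB uses the 10·log₁₀ form:
10·log₁₀(0.36/2.2) = 10·log₁₀(0.1636) = -7.9 dB.

-7.9 dB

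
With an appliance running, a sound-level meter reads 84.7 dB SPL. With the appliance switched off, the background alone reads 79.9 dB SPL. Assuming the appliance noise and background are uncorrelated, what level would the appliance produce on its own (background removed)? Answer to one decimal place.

83.0 dB SPL

Remove the background by subtracting linear intensities:
L_src = 10·log₁₀(10^(84.7/10) − 10^(79.9/10)) = 10·log₁₀(197400000) = 83.0 dB SPL.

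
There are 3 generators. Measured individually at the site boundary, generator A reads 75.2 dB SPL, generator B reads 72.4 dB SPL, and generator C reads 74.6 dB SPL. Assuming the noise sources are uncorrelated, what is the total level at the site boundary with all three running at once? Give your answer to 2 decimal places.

Add the sources as powers (linear), then convert back to dB:
L_total = 10·log₁₀(10^(75.2/10) + 10^(72.4/10) + 10^(74.6/10)) = 10·log₁₀(79330000) = 78.99 dB SPL.

78.99 dB SPL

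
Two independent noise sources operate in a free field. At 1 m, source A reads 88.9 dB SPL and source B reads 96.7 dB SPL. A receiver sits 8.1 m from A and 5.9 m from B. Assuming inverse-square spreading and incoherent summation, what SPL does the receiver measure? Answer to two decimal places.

81.65 dB SPL

At the listener: L_A = 88.9 − 20·log₁₀(8.1) = 70.730 dB; L_B = 96.7 − 20·log₁₀(5.9) = 81.283 dB.
Combined: 10·log₁₀(10^(70.730/10)+10^(81.283/10)) = 81.65 dB SPL.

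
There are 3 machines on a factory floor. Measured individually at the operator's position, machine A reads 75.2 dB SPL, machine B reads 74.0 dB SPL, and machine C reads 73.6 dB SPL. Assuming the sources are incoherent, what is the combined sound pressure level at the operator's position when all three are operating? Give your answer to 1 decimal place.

Incoherent sources sum as intensities:
L_total = 10·log₁₀(10^(75.2/10) + 10^(74.0/10) + 10^(73.6/10)) = 10·log₁₀(81140000) = 79.1 dB SPL.

79.1 dB SPL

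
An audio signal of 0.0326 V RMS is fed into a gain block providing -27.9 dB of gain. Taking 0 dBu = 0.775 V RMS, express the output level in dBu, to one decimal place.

-55.4 dBu

Input level: 20·log₁₀(0.0326/0.775) = -27.52 dBu.
Output: -27.52 − 27.9 = -55.4 dBu.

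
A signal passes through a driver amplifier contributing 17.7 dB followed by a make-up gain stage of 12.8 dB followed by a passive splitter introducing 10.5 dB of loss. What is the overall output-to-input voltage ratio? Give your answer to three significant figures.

Net gain = 17.7 + 12.8 + (−10.5) = 20.0 dB.
Voltage ratio = 10^(20.0/20) = 10.0.

10.0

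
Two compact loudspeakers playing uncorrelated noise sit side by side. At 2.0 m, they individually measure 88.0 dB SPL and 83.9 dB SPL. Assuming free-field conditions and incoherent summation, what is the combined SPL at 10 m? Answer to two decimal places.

75.45 dB SPL

Combined at 2.0 m: 10·log₁₀(10^(88.0/10)+10^(83.9/10)) = 89.427 dB SPL.
Then apply −20·log₁₀(10/2.0) = -13.979 dB → 75.45 dB SPL.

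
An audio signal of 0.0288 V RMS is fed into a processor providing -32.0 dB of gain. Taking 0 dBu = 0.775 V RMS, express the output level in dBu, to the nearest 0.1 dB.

Input level: 20·log₁₀(0.0288/0.775) = -28.60 dBu.
Output: -28.60 − 32.0 = -60.6 dBu.

-60.6 dBu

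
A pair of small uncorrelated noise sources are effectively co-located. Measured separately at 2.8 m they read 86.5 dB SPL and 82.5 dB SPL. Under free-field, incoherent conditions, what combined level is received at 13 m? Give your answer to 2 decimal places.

74.62 dB SPL

Combined at 2.8 m: 10·log₁₀(10^(86.5/10)+10^(82.5/10)) = 87.955 dB SPL.
Then apply −20·log₁₀(13/2.8) = -13.336 dB → 74.62 dB SPL.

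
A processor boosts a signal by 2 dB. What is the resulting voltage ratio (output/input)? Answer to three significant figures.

1.26

Voltage ratio = 10^(dB/20).
10^(2/20) = 10^(0.1000) = 1.26.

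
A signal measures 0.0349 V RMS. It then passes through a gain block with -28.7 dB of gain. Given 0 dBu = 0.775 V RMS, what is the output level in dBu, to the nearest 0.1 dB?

-55.6 dBu

Input level: 20·log₁₀(0.0349/0.775) = -26.93 dBu.
Output: -26.93 − 28.7 = -55.6 dBu.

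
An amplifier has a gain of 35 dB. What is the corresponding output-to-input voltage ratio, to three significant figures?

56.2

Voltage ratio = 10^(dB/20).
10^(35/20) = 10^(1.750) = 56.2.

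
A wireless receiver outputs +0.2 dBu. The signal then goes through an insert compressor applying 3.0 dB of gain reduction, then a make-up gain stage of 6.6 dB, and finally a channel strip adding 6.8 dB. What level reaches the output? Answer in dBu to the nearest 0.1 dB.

In dB, series stages simply add:
+0.2 − 3.0 + 6.6 + 6.8 = +10.6 dBu.

+10.6 dBu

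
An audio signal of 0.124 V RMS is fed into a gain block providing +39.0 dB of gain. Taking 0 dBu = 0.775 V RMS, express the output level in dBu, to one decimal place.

Input level: 20·log₁₀(0.124/0.775) = -15.92 dBu.
Output: -15.92 + 39.0 = +23.1 dBu.

+23.1 dBu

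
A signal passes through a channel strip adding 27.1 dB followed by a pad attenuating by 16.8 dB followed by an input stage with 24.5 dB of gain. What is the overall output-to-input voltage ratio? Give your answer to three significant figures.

55.0

Net gain = 27.1 + (−16.8) + 24.5 = 34.8 dB.
Voltage ratio = 10^(34.8/20) = 55.0.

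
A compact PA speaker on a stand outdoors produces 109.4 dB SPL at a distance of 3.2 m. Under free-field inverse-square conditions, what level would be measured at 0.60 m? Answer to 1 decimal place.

Free-field point source: level drops by 20·log₁₀ of the distance ratio.
ΔL = −20·log₁₀(0.60/3.2) = 14.54 dB, so L₂ = 109.4 + (14.54) = 123.9 dB SPL.

123.9 dB SPL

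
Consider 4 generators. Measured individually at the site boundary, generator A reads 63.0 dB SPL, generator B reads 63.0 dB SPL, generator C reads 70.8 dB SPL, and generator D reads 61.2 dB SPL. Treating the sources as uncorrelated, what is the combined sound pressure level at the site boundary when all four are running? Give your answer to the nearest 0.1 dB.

72.4 dB SPL

Uncorrelated sources add in intensity (power), not in dB.
L_total = 10·log₁₀(10^(63.0/10) + 10^(63.0/10) + 10^(70.8/10) + 10^(61.2/10)) = 10·log₁₀(17330000) = 72.4 dB SPL.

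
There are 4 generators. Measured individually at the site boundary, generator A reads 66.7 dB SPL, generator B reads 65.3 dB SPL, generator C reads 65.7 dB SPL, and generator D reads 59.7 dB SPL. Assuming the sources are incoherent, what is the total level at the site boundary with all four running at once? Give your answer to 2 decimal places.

71.04 dB SPL

Uncorrelated sources add in intensity (power), not in dB.
L_total = 10·log₁₀(10^(66.7/10) + 10^(65.3/10) + 10^(65.7/10) + 10^(59.7/10)) = 10·log₁₀(12710000) = 71.04 dB SPL.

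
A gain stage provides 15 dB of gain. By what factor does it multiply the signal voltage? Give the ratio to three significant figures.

5.62

Voltage ratio = 10^(dB/20).
10^(15/20) = 10^(0.7500) = 5.62.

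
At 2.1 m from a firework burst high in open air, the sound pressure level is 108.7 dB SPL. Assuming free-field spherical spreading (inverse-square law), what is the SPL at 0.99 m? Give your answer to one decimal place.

For a point source in a free field, ΔL = −20·log₁₀(d₂/d₁).
ΔL = −20·log₁₀(0.99/2.1) = 6.53 dB, so L₂ = 108.7 + (6.53) = 115.2 dB SPL.

115.2 dB SPL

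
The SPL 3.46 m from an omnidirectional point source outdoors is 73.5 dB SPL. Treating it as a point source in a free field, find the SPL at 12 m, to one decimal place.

62.7 dB SPL

Inverse-square spreading gives ΔL = −20·log₁₀(d₂/d₁).
ΔL = −20·log₁₀(12/3.46) = -10.80 dB, so L₂ = 73.5 + (-10.80) = 62.7 dB SPL.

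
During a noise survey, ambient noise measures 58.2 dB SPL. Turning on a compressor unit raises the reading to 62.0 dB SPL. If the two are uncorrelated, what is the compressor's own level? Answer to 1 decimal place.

Remove the background by subtracting linear intensities:
L_src = 10·log₁₀(10^(62.0/10) − 10^(58.2/10)) = 10·log₁₀(924200) = 59.7 dB SPL.

59.7 dB SPL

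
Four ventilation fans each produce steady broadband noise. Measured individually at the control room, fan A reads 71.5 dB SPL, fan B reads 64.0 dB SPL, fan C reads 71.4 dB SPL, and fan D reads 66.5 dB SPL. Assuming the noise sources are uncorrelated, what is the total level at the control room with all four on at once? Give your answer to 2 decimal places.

Uncorrelated sources add in intensity (power), not in dB.
L_total = 10·log₁₀(10^(71.5/10) + 10^(64.0/10) + 10^(71.4/10) + 10^(66.5/10)) = 10·log₁₀(34910000) = 75.43 dB SPL.

75.43 dB SPL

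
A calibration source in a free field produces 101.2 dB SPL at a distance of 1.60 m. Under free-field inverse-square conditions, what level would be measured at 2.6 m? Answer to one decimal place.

Free-field point source: level drops by 20·log₁₀ of the distance ratio.
ΔL = −20·log₁₀(2.6/1.60) = -4.22 dB, so L₂ = 101.2 + (-4.22) = 97.0 dB SPL.

97.0 dB SPL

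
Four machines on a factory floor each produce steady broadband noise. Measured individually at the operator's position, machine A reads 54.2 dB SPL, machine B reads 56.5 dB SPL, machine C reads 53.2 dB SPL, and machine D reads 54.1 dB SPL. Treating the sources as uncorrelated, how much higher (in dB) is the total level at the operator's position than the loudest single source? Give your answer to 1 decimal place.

Incoherent sources sum as intensities:
L_total = 10·log₁₀(10^(54.2/10) + 10^(56.5/10) + 10^(53.2/10) + 10^(54.1/10)) = 60.70 dB SPL.
Excess over the loudest (56.5 dB): 60.70 − 56.5 = 4.2 dB.

4.2 dB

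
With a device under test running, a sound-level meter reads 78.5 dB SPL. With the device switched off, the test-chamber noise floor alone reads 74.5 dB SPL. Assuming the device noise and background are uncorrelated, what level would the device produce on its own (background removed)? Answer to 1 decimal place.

76.3 dB SPL

Subtract intensities: L_src = 10·log₁₀(10^(L_total/10) − 10^(L_bg/10)).
L_src = 10·log₁₀(10^(78.5/10) − 10^(74.5/10)) = 10·log₁₀(42610000) = 76.3 dB SPL.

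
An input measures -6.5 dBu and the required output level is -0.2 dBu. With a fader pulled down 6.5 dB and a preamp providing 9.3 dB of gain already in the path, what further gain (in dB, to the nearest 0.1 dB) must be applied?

3.5 dB

The required make-up gain is the shortfall in the dB sum.
G = -0.2 − (-6.5) + 6.5 − 9.3 = 3.5 dB.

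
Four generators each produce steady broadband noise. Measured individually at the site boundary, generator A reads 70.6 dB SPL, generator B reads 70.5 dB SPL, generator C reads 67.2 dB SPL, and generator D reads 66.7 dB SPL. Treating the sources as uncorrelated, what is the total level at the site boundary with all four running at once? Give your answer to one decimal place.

75.1 dB SPL

Uncorrelated sources add in intensity (power), not in dB.
L_total = 10·log₁₀(10^(70.6/10) + 10^(70.5/10) + 10^(67.2/10) + 10^(66.7/10)) = 10·log₁₀(32630000) = 75.1 dB SPL.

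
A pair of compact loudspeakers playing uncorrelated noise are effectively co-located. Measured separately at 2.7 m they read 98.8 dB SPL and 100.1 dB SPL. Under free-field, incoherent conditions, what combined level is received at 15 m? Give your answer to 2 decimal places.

Combined at 2.7 m: 10·log₁₀(10^(98.8/10)+10^(100.1/10)) = 102.509 dB SPL.
Then apply −20·log₁₀(15/2.7) = -14.895 dB → 87.61 dB SPL.

87.61 dB SPL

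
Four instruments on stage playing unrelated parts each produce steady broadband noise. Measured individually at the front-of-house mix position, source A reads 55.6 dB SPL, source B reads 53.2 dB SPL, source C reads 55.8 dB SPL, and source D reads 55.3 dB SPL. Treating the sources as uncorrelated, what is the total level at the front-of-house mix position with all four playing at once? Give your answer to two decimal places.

Uncorrelated sources add in intensity (power), not in dB.
L_total = 10·log₁₀(10^(55.6/10) + 10^(53.2/10) + 10^(55.8/10) + 10^(55.3/10)) = 10·log₁₀(1291000) = 61.11 dB SPL.

61.11 dB SPL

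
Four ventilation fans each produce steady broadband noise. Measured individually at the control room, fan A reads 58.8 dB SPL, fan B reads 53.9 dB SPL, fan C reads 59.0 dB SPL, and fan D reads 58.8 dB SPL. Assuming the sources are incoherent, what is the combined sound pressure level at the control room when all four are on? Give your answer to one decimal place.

Add the sources as powers (linear), then convert back to dB:
L_total = 10·log₁₀(10^(58.8/10) + 10^(53.9/10) + 10^(59.0/10) + 10^(58.8/10)) = 10·log₁₀(2557000) = 64.1 dB SPL.

64.1 dB SPL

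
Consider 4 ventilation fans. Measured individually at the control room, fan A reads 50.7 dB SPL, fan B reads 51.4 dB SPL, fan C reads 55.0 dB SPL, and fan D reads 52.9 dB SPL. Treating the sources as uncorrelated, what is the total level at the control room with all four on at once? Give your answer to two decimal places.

58.85 dB SPL

Uncorrelated sources add in intensity (power), not in dB.
L_total = 10·log₁₀(10^(50.7/10) + 10^(51.4/10) + 10^(55.0/10) + 10^(52.9/10)) = 10·log₁₀(766700) = 58.85 dB SPL.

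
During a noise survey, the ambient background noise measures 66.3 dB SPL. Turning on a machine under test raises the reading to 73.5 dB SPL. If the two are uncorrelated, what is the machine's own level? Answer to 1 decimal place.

72.6 dB SPL

Background correction is a power subtraction:
L_src = 10·log₁₀(10^(73.5/10) − 10^(66.3/10)) = 10·log₁₀(18120000) = 72.6 dB SPL.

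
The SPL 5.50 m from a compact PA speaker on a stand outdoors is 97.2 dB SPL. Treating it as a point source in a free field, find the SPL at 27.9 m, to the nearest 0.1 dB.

83.1 dB SPL

For a point source in a free field, ΔL = −20·log₁₀(d₂/d₁).
ΔL = −20·log₁₀(27.9/5.50) = -14.10 dB, so L₂ = 97.2 + (-14.10) = 83.1 dB SPL.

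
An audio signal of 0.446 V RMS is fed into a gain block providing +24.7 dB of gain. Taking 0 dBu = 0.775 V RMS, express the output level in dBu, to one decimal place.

Input level: 20·log₁₀(0.446/0.775) = -4.80 dBu.
Output: -4.80 + 24.7 = +19.9 dBu.

+19.9 dBu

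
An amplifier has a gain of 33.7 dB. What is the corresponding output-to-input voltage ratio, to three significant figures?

48.4

Voltage ratio = 10^(dB/20).
10^(33.7/20) = 10^(1.685) = 48.4.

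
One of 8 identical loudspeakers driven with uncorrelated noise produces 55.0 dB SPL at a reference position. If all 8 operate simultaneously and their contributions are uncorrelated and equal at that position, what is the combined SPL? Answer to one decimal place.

8 equal incoherent sources raise the level by 10·log₁₀(8) = 9.03 dB.
L_total = 55.0 + 9.03 = 64.0 dB SPL.

64.0 dB SPL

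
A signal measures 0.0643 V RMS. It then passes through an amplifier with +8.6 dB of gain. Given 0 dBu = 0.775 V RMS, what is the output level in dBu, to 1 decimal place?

-13.0 dBu

Input level: 20·log₁₀(0.0643/0.775) = -21.62 dBu.
Output: -21.62 + 8.6 = -13.0 dBu.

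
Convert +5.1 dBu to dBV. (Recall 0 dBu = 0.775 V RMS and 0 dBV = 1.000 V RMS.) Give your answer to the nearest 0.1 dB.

The offset between the scales is 20·log₁₀(0.775/1.000) = −2.214 dB.
So dBV = +5.1 − 2.214 = +2.9 dBV.

+2.9 dBV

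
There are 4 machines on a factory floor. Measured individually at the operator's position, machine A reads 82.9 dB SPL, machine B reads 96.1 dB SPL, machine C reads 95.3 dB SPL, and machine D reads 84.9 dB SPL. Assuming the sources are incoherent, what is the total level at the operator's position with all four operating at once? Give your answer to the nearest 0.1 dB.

Incoherent sources sum as intensities:
L_total = 10·log₁₀(10^(82.9/10) + 10^(96.1/10) + 10^(95.3/10) + 10^(84.9/10)) = 10·log₁₀(7966000000) = 99.0 dB SPL.

99.0 dB SPL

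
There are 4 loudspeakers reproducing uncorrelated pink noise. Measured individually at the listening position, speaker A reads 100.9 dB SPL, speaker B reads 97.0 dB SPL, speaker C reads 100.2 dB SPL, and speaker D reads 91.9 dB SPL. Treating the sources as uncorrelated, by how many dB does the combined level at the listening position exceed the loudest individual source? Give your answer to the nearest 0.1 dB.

3.8 dB

Incoherent sources sum as intensities:
L_total = 10·log₁₀(10^(100.9/10) + 10^(97.0/10) + 10^(100.2/10) + 10^(91.9/10)) = 104.67 dB SPL.
Excess over the loudest (100.9 dB): 104.67 − 100.9 = 3.8 dB.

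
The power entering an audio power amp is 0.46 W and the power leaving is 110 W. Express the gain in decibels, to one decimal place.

23.8 dB

For a power ratio, dB = 10·log₁₀(P₂/P₁).
10·log₁₀(110/0.46) = 10·log₁₀(239.1) = 23.8 dB.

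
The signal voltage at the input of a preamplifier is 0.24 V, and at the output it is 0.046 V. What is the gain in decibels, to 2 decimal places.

-14.35 dB

Voltage ratio → dB uses the 20·log₁₀ form:
20·log₁₀(0.046/0.24) = 20·log₁₀(0.1917) = -14.35 dB.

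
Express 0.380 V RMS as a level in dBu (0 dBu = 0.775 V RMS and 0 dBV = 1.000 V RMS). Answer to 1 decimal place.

-6.2 dBu

dBu = 20·log₁₀(V / 0.775 V).
20·log₁₀(0.380/0.775) = -6.2 dBu.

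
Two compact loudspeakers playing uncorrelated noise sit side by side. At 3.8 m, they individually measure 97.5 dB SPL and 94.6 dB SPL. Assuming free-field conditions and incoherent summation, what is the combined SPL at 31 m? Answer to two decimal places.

Combined at 3.8 m: 10·log₁₀(10^(97.5/10)+10^(94.6/10)) = 99.298 dB SPL.
Then apply −20·log₁₀(31/3.8) = -18.232 dB → 81.07 dB SPL.

81.07 dB SPL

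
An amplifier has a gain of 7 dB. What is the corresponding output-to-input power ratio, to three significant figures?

Power ratio = 10^(dB/10).
10^(7/10) = 10^(0.7000) = 5.01.

5.01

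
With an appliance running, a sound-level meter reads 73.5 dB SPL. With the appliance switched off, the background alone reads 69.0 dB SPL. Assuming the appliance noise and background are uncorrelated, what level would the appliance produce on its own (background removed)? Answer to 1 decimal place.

71.6 dB SPL

Subtract intensities: L_src = 10·log₁₀(10^(L_total/10) − 10^(L_bg/10)).
L_src = 10·log₁₀(10^(73.5/10) − 10^(69.0/10)) = 10·log₁₀(14440000) = 71.6 dB SPL.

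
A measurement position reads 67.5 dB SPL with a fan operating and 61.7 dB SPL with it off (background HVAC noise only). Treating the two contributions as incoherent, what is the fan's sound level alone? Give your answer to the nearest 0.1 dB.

66.2 dB SPL

Subtract intensities: L_src = 10·log₁₀(10^(L_total/10) − 10^(L_bg/10)).
L_src = 10·log₁₀(10^(67.5/10) − 10^(61.7/10)) = 10·log₁₀(4144000) = 66.2 dB SPL.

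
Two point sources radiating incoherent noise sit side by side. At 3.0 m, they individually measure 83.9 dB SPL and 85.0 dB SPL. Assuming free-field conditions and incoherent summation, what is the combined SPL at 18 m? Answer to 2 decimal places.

Combined at 3.0 m: 10·log₁₀(10^(83.9/10)+10^(85.0/10)) = 87.495 dB SPL.
Then apply −20·log₁₀(18/3.0) = -15.563 dB → 71.93 dB SPL.

71.93 dB SPL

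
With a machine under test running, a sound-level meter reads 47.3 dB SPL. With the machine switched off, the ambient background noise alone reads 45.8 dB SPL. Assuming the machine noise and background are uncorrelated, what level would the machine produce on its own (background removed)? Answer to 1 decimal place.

42.0 dB SPL

Remove the background by subtracting linear intensities:
L_src = 10·log₁₀(10^(47.3/10) − 10^(45.8/10)) = 10·log₁₀(15680) = 42.0 dB SPL.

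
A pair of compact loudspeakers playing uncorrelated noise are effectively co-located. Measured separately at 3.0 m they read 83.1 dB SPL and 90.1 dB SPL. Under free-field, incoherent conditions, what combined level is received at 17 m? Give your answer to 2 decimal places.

75.82 dB SPL

Combined at 3.0 m: 10·log₁₀(10^(83.1/10)+10^(90.1/10)) = 90.890 dB SPL.
Then apply −20·log₁₀(17/3.0) = -15.067 dB → 75.82 dB SPL.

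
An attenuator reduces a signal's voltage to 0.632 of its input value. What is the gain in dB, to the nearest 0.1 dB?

-4.0 dB

Voltage is an amplitude quantity, so gain = 20·log₁₀(V_out/V_in).
20·log₁₀(0.632) = -4.0 dB.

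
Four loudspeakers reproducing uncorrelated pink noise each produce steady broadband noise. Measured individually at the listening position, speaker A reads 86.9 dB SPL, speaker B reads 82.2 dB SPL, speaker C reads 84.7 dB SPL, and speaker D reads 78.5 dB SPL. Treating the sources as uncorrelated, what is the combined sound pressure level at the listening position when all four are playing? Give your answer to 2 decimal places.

90.09 dB SPL

Uncorrelated sources add in intensity (power), not in dB.
L_total = 10·log₁₀(10^(86.9/10) + 10^(82.2/10) + 10^(84.7/10) + 10^(78.5/10)) = 10·log₁₀(1022000000) = 90.09 dB SPL.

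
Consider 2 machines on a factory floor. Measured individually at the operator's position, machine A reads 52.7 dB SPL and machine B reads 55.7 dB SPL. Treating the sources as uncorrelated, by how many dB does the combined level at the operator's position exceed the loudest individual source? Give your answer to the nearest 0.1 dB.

Incoherent sources sum as intensities:
L_total = 10·log₁₀(10^(52.7/10) + 10^(55.7/10)) = 57.46 dB SPL.
Excess over the loudest (55.7 dB): 57.46 − 55.7 = 1.8 dB.

1.8 dB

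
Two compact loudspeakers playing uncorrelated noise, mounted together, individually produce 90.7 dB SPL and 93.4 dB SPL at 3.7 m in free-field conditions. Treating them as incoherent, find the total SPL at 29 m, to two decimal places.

Combined at 3.7 m: 10·log₁₀(10^(90.7/10)+10^(93.4/10)) = 95.267 dB SPL.
Then apply −20·log₁₀(29/3.7) = -17.884 dB → 77.38 dB SPL.

77.38 dB SPL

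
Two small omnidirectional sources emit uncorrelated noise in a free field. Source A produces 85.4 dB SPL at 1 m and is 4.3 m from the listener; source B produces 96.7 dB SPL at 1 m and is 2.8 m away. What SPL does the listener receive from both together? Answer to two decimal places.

87.89 dB SPL

At the listener: L_A = 85.4 − 20·log₁₀(4.3) = 72.731 dB; L_B = 96.7 − 20·log₁₀(2.8) = 87.757 dB.
Combined: 10·log₁₀(10^(72.731/10)+10^(87.757/10)) = 87.89 dB SPL.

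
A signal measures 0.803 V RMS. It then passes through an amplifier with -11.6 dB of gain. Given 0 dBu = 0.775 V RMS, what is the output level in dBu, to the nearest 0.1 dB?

-11.3 dBu

Input level: 20·log₁₀(0.803/0.775) = 0.31 dBu.
Output: 0.31 − 11.6 = -11.3 dBu.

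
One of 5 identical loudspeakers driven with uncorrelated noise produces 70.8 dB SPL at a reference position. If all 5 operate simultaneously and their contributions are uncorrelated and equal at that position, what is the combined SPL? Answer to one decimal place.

77.8 dB SPL

5 equal incoherent sources raise the level by 10·log₁₀(5) = 6.99 dB.
L_total = 70.8 + 6.99 = 77.8 dB SPL.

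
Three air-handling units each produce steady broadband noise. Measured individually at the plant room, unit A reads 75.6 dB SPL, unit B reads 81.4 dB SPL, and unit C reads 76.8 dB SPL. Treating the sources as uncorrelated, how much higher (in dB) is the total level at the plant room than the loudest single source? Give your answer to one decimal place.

2.1 dB

Incoherent sources sum as intensities:
L_total = 10·log₁₀(10^(75.6/10) + 10^(81.4/10) + 10^(76.8/10)) = 83.47 dB SPL.
Excess over the loudest (81.4 dB): 83.47 − 81.4 = 2.1 dB.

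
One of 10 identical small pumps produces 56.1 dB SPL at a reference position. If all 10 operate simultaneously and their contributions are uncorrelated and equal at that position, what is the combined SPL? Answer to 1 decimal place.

10 equal incoherent sources raise the level by 10·log₁₀(10) = 10.00 dB.
L_total = 56.1 + 10.00 = 66.1 dB SPL.

66.1 dB SPL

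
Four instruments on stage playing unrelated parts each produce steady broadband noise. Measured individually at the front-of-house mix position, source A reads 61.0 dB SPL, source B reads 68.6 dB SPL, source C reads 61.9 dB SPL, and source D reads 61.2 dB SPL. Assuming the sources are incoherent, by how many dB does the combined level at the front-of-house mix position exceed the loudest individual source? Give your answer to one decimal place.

Incoherent sources sum as intensities:
L_total = 10·log₁₀(10^(61.0/10) + 10^(68.6/10) + 10^(61.9/10) + 10^(61.2/10)) = 70.56 dB SPL.
Excess over the loudest (68.6 dB): 70.56 − 68.6 = 2.0 dB.

2.0 dB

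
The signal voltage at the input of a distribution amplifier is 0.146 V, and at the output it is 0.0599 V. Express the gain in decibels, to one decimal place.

-7.7 dB

Voltage is an amplitude quantity, so gain = 20·log₁₀(V_out/V_in).
20·log₁₀(0.0599/0.146) = 20·log₁₀(0.4103) = -7.7 dB.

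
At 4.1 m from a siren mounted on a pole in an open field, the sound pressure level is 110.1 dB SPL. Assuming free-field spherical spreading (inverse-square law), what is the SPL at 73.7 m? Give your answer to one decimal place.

85.0 dB SPL

For a point source in a free field, ΔL = −20·log₁₀(d₂/d₁).
ΔL = −20·log₁₀(73.7/4.1) = -25.09 dB, so L₂ = 110.1 + (-25.09) = 85.0 dB SPL.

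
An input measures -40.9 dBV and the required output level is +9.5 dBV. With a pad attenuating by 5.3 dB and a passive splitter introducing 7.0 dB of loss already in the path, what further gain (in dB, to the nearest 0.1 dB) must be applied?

The required make-up gain is the shortfall in the dB sum.
G = +9.5 − (-40.9) + 5.3 + 7.0 = 62.7 dB.

62.7 dB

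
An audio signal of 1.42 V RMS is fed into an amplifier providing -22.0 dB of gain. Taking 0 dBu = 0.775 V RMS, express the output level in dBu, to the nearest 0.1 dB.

Input level: 20·log₁₀(1.42/0.775) = 5.26 dBu.
Output: 5.26 − 22.0 = -16.7 dBu.

-16.7 dBu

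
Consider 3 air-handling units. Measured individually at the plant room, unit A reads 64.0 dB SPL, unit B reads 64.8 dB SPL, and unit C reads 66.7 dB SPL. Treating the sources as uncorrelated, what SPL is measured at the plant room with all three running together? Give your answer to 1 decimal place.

70.1 dB SPL

Incoherent sources sum as intensities:
L_total = 10·log₁₀(10^(64.0/10) + 10^(64.8/10) + 10^(66.7/10)) = 10·log₁₀(10210000) = 70.1 dB SPL.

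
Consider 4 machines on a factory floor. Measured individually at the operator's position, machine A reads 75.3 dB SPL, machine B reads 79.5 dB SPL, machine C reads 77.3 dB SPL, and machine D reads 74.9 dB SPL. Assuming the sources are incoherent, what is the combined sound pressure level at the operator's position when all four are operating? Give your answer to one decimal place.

83.2 dB SPL

Uncorrelated sources add in intensity (power), not in dB.
L_total = 10·log₁₀(10^(75.3/10) + 10^(79.5/10) + 10^(77.3/10) + 10^(74.9/10)) = 10·log₁₀(207600000) = 83.2 dB SPL.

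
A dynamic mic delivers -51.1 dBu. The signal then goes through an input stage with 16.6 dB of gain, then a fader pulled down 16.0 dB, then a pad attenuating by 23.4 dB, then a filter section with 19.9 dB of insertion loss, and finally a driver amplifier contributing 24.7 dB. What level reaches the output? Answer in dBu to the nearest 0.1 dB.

In dB, series stages simply add:
-51.1 + 16.6 − 16.0 − 23.4 − 19.9 + 24.7 = -69.1 dBu.

-69.1 dBu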